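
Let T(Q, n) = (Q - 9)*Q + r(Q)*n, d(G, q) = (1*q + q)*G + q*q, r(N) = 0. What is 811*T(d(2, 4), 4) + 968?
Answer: 597864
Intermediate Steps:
d(G, q) = q² + 2*G*q (d(G, q) = (q + q)*G + q² = (2*q)*G + q² = 2*G*q + q² = q² + 2*G*q)
T(Q, n) = Q*(-9 + Q) (T(Q, n) = (Q - 9)*Q + 0*n = (-9 + Q)*Q + 0 = Q*(-9 + Q) + 0 = Q*(-9 + Q))
811*T(d(2, 4), 4) + 968 = 811*((4*(4 + 2*2))*(-9 + 4*(4 + 2*2))) + 968 = 811*((4*(4 + 4))*(-9 + 4*(4 + 4))) + 968 = 811*((4*8)*(-9 + 4*8)) + 968 = 811*(32*(-9 + 32)) + 968 = 811*(32*23) + 968 = 811*736 + 968 = 596896 + 968 = 597864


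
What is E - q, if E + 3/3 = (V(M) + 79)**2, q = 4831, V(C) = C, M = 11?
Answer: 3268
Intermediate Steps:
E = 8099 (E = -1 + (11 + 79)**2 = -1 + 90**2 = -1 + 8100 = 8099)
E - q = 8099 - 1*4831 = 8099 - 4831 = 3268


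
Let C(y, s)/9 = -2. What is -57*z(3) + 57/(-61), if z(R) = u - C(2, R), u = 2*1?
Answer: -69597/61 ≈ -1140.9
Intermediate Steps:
C(y, s) = -18 (C(y, s) = 9*(-2) = -18)
u = 2
z(R) = 20 (z(R) = 2 - 1*(-18) = 2 + 18 = 20)
-57*z(3) + 57/(-61) = -57*20 + 57/(-61) = -1140 + 57*(-1/61) = -1140 - 57/61 = -69597/61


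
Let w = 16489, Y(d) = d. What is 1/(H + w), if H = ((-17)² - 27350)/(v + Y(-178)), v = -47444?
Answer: 47622/785266219 ≈ 6.0644e-5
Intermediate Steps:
H = 27061/47622 (H = ((-17)² - 27350)/(-47444 - 178) = (289 - 27350)/(-47622) = -27061*(-1/47622) = 27061/47622 ≈ 0.56825)
1/(H + w) = 1/(27061/47622 + 16489) = 1/(785266219/47622) = 47622/785266219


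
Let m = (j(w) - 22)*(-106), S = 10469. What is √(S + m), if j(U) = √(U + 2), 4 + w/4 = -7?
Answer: √(12801 - 106*I*√42) ≈ 113.18 - 3.0347*I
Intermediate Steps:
w = -44 (w = -16 + 4*(-7) = -16 - 28 = -44)
j(U) = √(2 + U)
m = 2332 - 106*I*√42 (m = (√(2 - 44) - 22)*(-106) = (√(-42) - 22)*(-106) = (I*√42 - 22)*(-106) = (-22 + I*√42)*(-106) = 2332 - 106*I*√42 ≈ 2332.0 - 686.96*I)
√(S + m) = √(10469 + (2332 - 106*I*√42)) = √(12801 - 106*I*√42)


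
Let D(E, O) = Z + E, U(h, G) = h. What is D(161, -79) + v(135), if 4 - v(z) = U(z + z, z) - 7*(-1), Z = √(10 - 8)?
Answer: -112 + √2 ≈ -110.59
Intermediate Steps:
Z = √2 ≈ 1.4142
D(E, O) = E + √2 (D(E, O) = √2 + E = E + √2)
v(z) = -3 - 2*z (v(z) = 4 - ((z + z) - 7*(-1)) = 4 - (2*z + 7) = 4 - (7 + 2*z) = 4 + (-7 - 2*z) = -3 - 2*z)
D(161, -79) + v(135) = (161 + √2) + (-3 - 2*135) = (161 + √2) + (-3 - 270) = (161 + √2) - 273 = -112 + √2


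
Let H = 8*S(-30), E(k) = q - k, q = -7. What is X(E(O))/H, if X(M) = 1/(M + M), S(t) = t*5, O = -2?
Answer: 1/12000 ≈ 8.3333e-5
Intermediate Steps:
S(t) = 5*t
E(k) = -7 - k
H = -1200 (H = 8*(5*(-30)) = 8*(-150) = -1200)
X(M) = 1/(2*M)
X(E(O))/H = (1/(2*(-7 - 1*(-2))))/(-1200) = (1/(2*(-7 + 2)))*(-1/1200) = ((½)/(-5))*(-1/1200) = ((½)*(-⅕))*(-1/1200) = -⅒*(-1/1200) = 1/12000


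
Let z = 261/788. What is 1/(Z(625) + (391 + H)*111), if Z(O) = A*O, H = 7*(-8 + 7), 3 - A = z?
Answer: 788/34902087 ≈ 2.2577e-5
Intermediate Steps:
z = 261/788 (z = 261*(1/788) = 261/788 ≈ 0.33122)
A = 2103/788 (A = 3 - 1*261/788 = 3 - 261/788 = 2103/788 ≈ 2.6688)
H = -7 (H = 7*(-1) = -7)
Z(O) = 2103*O/788
1/(Z(625) + (391 + H)*111) = 1/((2103/788)*625 + (391 - 7)*111) = 1/(1314375/788 + 384*111) = 1/(1314375/788 + 42624) = 1/(34902087/788) = 788/34902087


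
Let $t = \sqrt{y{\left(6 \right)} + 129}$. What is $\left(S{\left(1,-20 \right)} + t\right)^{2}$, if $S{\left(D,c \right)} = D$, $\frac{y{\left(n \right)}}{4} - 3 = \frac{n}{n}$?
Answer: $\left(1 + \sqrt{145}\right)^{2} \approx 170.08$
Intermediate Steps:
$y{\left(n \right)} = 16$ ($y{\left(n \right)} = 12 + 4 \frac{n}{n} = 12 + 4 \cdot 1 = 12 + 4 = 16$)
$t = \sqrt{145}$ ($t = \sqrt{16 + 129} = \sqrt{145} \approx 12.042$)
$\left(S{\left(1,-20 \right)} + t\right)^{2} = \left(1 + \sqrt{145}\right)^{2}$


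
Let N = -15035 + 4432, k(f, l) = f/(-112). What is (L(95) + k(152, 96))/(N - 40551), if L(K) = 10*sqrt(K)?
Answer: 19/716156 - 5*sqrt(95)/25577 ≈ -0.0018789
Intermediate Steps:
k(f, l) = -f/112 (k(f, l) = f*(-1/112) = -f/112)
N = -10603
(L(95) + k(152, 96))/(N - 40551) = (10*sqrt(95) - 1/112*152)/(-10603 - 40551) = (10*sqrt(95) - 19/14)/(-51154) = (-19/14 + 10*sqrt(95))*(-1/51154) = 19/716156 - 5*sqrt(95)/25577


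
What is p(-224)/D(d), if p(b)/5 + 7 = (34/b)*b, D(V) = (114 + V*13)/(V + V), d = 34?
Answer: 2295/139 ≈ 16.511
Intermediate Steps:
D(V) = (114 + 13*V)/(2*V) (D(V) = (114 + 13*V)/((2*V)) = (114 + 13*V)*(1/(2*V)) = (114 + 13*V)/(2*V))
p(b) = 135 (p(b) = -35 + 5*((34/b)*b) = -35 + 5*34 = -35 + 170 = 135)
p(-224)/D(d) = 135/(13/2 + 57/34) = 135/(139/17) = 135*(17/139) = 2295/139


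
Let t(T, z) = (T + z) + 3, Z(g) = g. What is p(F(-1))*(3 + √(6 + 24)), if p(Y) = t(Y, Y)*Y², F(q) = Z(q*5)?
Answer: -525 - 175*√30 ≈ -1483.5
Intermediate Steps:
F(q) = 5*q (F(q) = q*5 = 5*q)
t(T, z) = 3 + T + z
p(Y) = Y²*(3 + 2*Y) (p(Y) = (3 + Y + Y)*Y² = (3 + 2*Y)*Y² = Y²*(3 + 2*Y))
p(F(-1))*(3 + √(6 + 24)) = ((5*(-1))²*(3 + 2*(5*(-1))))*(3 + √(6 + 24)) = ((-5)²*(3 + 2*(-5)))*(3 + √30) = (25*(3 - 10))*(3 + √30) = (25*(-7))*(3 + √30) = -175*(3 + √30) = -525 - 175*√30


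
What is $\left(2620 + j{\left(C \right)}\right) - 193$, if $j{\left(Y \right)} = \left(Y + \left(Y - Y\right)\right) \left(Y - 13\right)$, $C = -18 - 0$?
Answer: $2985$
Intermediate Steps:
$C = -18$ ($C = -18 + 0 = -18$)
$j{\left(Y \right)} = Y \left(-13 + Y\right)$ ($j{\left(Y \right)} = \left(Y + 0\right) \left(-13 + Y\right) = Y \left(-13 + Y\right)$)
$\left(2620 + j{\left(C \right)}\right) - 193 = \left(2620 - 18 \left(-13 - 18\right)\right) - 193 = \left(2620 - -558\right) - 193 = \left(2620 + 558\right) - 193 = 3178 - 193 = 2985$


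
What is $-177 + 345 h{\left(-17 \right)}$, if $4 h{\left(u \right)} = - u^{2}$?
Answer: $- \frac{100413}{4} \approx -25103.0$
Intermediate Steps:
$h{\left(u \right)} = - \frac{u^{2}}{4}$ ($h{\left(u \right)} = \frac{\left(-1\right) u^{2}}{4} = - \frac{u^{2}}{4}$)
$-177 + 345 h{\left(-17 \right)} = -177 + 345 \left(- \frac{\left(-17\right)^{2}}{4}\right) = -177 + 345 \left(\left(- \frac{1}{4}\right) 289\right) = -177 + 345 \left(- \frac{289}{4}\right) = -177 - \frac{99705}{4} = - \frac{100413}{4}$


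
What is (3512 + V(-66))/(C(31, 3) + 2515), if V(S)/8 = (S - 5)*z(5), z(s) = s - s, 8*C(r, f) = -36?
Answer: 7024/5021 ≈ 1.3989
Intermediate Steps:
C(r, f) = -9/2 (C(r, f) = (⅛)*(-36) = -9/2)
z(s) = 0
V(S) = 0 (V(S) = 8*((S - 5)*0) = 8*((-5 + S)*0) = 8*0 = 0)
(3512 + V(-66))/(C(31, 3) + 2515) = (3512 + 0)/(-9/2 + 2515) = 3512/(5021/2) = 3512*(2/5021) = 7024/5021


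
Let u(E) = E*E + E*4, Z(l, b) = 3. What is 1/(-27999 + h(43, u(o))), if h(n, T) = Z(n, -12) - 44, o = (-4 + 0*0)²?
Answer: -1/28040 ≈ -3.5663e-5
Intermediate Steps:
o = 16 (o = (-4 + 0)² = (-4)² = 16)
u(E) = E² + 4*E
h(n, T) = -41 (h(n, T) = 3 - 44 = -41)
1/(-27999 + h(43, u(o))) = 1/(-27999 - 41) = 1/(-28040) = -1/28040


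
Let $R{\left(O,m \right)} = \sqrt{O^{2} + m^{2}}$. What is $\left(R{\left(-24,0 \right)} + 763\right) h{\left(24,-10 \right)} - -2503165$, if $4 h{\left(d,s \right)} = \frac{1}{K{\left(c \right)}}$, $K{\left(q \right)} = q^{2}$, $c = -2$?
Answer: $\frac{40051427}{16} \approx 2.5032 \cdot 10^{6}$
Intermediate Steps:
$h{\left(d,s \right)} = \frac{1}{16}$ ($h{\left(d,s \right)} = \frac{1}{4 \left(-2\right)^{2}} = \frac{1}{4 \cdot 4} = \frac{1}{4} \cdot \frac{1}{4} = \frac{1}{16}$)
$\left(R{\left(-24,0 \right)} + 763\right) h{\left(24,-10 \right)} - -2503165 = \left(\sqrt{\left(-24\right)^{2} + 0^{2}} + 763\right) \frac{1}{16} - -2503165 = \left(\sqrt{576 + 0} + 763\right) \frac{1}{16} + 2503165 = \left(\sqrt{576} + 763\right) \frac{1}{16} + 2503165 = \left(24 + 763\right) \frac{1}{16} + 2503165 = 787 \cdot \frac{1}{16} + 2503165 = \frac{787}{16} + 2503165 = \frac{40051427}{16}$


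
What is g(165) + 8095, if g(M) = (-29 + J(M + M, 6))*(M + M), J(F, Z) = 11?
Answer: 2155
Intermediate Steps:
g(M) = -36*M (g(M) = (-29 + 11)*(M + M) = -36*M)
g(165) + 8095 = -36*165 + 8095 = -5940 + 8095 = 2155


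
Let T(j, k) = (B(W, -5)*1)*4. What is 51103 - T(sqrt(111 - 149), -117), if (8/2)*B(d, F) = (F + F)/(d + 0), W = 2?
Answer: 51108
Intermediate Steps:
B(d, F) = F/(2*d) (B(d, F) = ((F + F)/(d + 0))/4 = ((2*F)/d)/4 = (2*F/d)/4 = F/(2*d))
T(j, k) = -5 (T(j, k) = (((1/2)*(-5)/2)*1)*4 = (((1/2)*(-5)*(1/2))*1)*4 = -5/4*1*4 = -5/4*4 = -5)
51103 - T(sqrt(111 - 149), -117) = 51103 - 1*(-5) = 51103 + 5 = 51108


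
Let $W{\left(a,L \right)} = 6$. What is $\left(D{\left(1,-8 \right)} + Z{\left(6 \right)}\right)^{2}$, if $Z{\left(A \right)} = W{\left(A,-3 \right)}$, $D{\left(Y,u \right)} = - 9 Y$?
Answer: $9$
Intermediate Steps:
$Z{\left(A \right)} = 6$
$\left(D{\left(1,-8 \right)} + Z{\left(6 \right)}\right)^{2} = \left(\left(-9\right) 1 + 6\right)^{2} = \left(-9 + 6\right)^{2} = \left(-3\right)^{2} = 9$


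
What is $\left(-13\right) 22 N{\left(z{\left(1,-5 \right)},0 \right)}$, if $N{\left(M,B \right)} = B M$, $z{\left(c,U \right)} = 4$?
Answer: $0$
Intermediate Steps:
$\left(-13\right) 22 N{\left(z{\left(1,-5 \right)},0 \right)} = \left(-13\right) 22 \cdot 0 \cdot 4 = \left(-286\right) 0 = 0$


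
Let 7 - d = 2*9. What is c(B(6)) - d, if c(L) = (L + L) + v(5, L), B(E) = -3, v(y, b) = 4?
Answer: 9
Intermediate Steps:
d = -11 (d = 7 - 2*9 = 7 - 1*18 = 7 - 18 = -11)
c(L) = 4 + 2*L (c(L) = (L + L) + 4 = 2*L + 4 = 4 + 2*L)
c(B(6)) - d = (4 + 2*(-3)) - 1*(-11) = (4 - 6) + 11 = -2 + 11 = 9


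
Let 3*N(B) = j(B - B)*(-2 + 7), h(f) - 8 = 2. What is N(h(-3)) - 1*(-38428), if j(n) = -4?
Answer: 115264/3 ≈ 38421.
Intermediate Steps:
h(f) = 10 (h(f) = 8 + 2 = 10)
N(B) = -20/3 (N(B) = (-4*(-2 + 7))/3 = (-4*5)/3 = (⅓)*(-20) = -20/3)
N(h(-3)) - 1*(-38428) = -20/3 - 1*(-38428) = -20/3 + 38428 = 115264/3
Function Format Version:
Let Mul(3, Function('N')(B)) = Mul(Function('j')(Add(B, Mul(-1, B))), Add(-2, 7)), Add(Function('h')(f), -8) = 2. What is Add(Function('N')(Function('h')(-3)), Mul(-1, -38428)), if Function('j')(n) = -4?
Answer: Rational(115264, 3) ≈ 38421.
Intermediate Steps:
Function('h')(f) = 10 (Function('h')(f) = Add(8, 2) = 10)
Function('N')(B) = Rational(-20, 3) (Function('N')(B) = Mul(Rational(1, 3), Mul(-4, Add(-2, 7))) = Mul(Rational(1, 3), Mul(-4, 5)) = Mul(Rational(1, 3), -20) = Rational(-20, 3))
Add(Function('N')(Function('h')(-3)), Mul(-1, -38428)) = Add(Rational(-20, 3), Mul(-1, -38428)) = Add(Rational(-20, 3), 38428) = Rational(115264, 3)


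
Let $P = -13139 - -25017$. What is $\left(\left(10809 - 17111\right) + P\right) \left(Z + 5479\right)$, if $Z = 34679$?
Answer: $223921008$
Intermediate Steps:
$P = 11878$ ($P = -13139 + 25017 = 11878$)
$\left(\left(10809 - 17111\right) + P\right) \left(Z + 5479\right) = \left(\left(10809 - 17111\right) + 11878\right) \left(34679 + 5479\right) = \left(\left(10809 - 17111\right) + 11878\right) 40158 = \left(-6302 + 11878\right) 40158 = 5576 \cdot 40158 = 223921008$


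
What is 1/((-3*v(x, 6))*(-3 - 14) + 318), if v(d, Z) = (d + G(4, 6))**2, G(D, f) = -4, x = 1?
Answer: 1/777 ≈ 0.0012870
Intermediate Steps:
v(d, Z) = (-4 + d)**2 (v(d, Z) = (d - 4)**2 = (-4 + d)**2)
1/((-3*v(x, 6))*(-3 - 14) + 318) = 1/((-3*(-4 + 1)**2)*(-3 - 14) + 318) = 1/(-3*(-3)**2*(-17) + 318) = 1/(-3*9*(-17) + 318) = 1/(-27*(-17) + 318) = 1/(459 + 318) = 1/777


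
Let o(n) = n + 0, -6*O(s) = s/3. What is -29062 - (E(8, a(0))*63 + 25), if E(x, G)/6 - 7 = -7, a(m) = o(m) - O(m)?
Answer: -29087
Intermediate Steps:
O(s) = -s/18 (O(s) = -s/(6*3) = -s/18)
o(n) = n
a(m) = 19*m/18 (a(m) = m - (-1)*m/18 = m + m/18 = 19*m/18)
E(x, G) = 0 (E(x, G) = 42 + 6*(-7) = 42 - 42 = 0)
-29062 - (E(8, a(0))*63 + 25) = -29062 - (0*63 + 25) = -29062 - (0 + 25) = -29062 - 1*25 = -29062 - 25 = -29087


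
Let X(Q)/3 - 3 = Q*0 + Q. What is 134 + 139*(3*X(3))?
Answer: 7640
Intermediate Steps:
X(Q) = 9 + 3*Q (X(Q) = 9 + 3*(Q*0 + Q) = 9 + 3*(0 + Q) = 9 + 3*Q)
134 + 139*(3*X(3)) = 134 + 139*(3*(9 + 3*3)) = 134 + 139*(3*(9 + 9)) = 134 + 139*(3*18) = 134 + 139*54 = 134 + 7506 = 7640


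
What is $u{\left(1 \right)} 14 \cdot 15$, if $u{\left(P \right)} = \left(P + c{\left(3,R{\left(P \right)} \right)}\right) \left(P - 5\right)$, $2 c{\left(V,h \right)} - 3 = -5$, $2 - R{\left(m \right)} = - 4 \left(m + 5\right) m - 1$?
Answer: $0$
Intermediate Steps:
$R{\left(m \right)} = 3 - m \left(-20 - 4 m\right)$ ($R{\left(m \right)} = 2 - \left(- 4 \left(m + 5\right) m - 1\right) = 2 - \left(- 4 \left(5 + m\right) m - 1\right) = 2 - \left(\left(-20 - 4 m\right) m - 1\right) = 2 - \left(m \left(-20 - 4 m\right) - 1\right) = 2 - \left(-1 + m \left(-20 - 4 m\right)\right) = 3 - m \left(-20 - 4 m\right)$)
$c{\left(V,h \right)} = -1$ ($c{\left(V,h \right)} = \frac{3}{2} + \frac{1}{2} \left(-5\right) = \frac{3}{2} - \frac{5}{2} = -1$)
$u{\left(P \right)} = \left(-1 + P\right) \left(-5 + P\right)$ ($u{\left(P \right)} = \left(P - 1\right) \left(P - 5\right) = \left(-1 + P\right) \left(-5 + P\right)$)
$u{\left(1 \right)} 14 \cdot 15 = \left(5 + 1^{2} - 6\right) 14 \cdot 15 = \left(5 + 1 - 6\right) 14 \cdot 15 = 0 \cdot 14 \cdot 15 = 0 \cdot 15 = 0$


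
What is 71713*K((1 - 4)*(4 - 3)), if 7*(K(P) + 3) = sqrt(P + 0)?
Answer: -215139 + 71713*I*sqrt(3)/7 ≈ -2.1514e+5 + 17744.0*I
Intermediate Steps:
K(P) = -3 + sqrt(P)/7 (K(P) = -3 + sqrt(P + 0)/7 = -3 + sqrt(P)/7)
71713*K((1 - 4)*(4 - 3)) = 71713*(-3 + sqrt((1 - 4)*(4 - 3))/7) = 71713*(-3 + sqrt(-3*1)/7) = 71713*(-3 + sqrt(-3)/7) = 71713*(-3 + (I*sqrt(3))/7) = 71713*(-3 + I*sqrt(3)/7) = -215139 + 71713*I*sqrt(3)/7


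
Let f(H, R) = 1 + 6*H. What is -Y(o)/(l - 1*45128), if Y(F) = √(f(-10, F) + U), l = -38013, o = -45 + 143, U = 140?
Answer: 9/83141 ≈ 0.00010825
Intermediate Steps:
o = 98
Y(F) = 9 (Y(F) = √((1 + 6*(-10)) + 140) = √((1 - 60) + 140) = √(-59 + 140) = √81 = 9)
-Y(o)/(l - 1*45128) = -9/(-38013 - 1*45128) = -9/(-38013 - 45128) = -9/(-83141) = -9*(-1)/83141 = -1*(-9/83141) = 9/83141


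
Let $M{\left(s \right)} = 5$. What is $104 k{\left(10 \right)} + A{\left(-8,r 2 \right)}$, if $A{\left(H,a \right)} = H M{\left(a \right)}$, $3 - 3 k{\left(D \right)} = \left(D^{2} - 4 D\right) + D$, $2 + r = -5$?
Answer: $- \frac{7088}{3} \approx -2362.7$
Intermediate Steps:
$r = -7$ ($r = -2 - 5 = -7$)
$k{\left(D \right)} = 1 + D - \frac{D^{2}}{3}$ ($k{\left(D \right)} = 1 - \frac{\left(D^{2} - 4 D\right) + D}{3} = 1 - \frac{D^{2} - 3 D}{3} = 1 - \left(- D + \frac{D^{2}}{3}\right) = 1 + D - \frac{D^{2}}{3}$)
$A{\left(H,a \right)} = 5 H$ ($A{\left(H,a \right)} = H 5 = 5 H$)
$104 k{\left(10 \right)} + A{\left(-8,r 2 \right)} = 104 \left(1 + 10 - \frac{10^{2}}{3}\right) + 5 \left(-8\right) = 104 \left(1 + 10 - \frac{100}{3}\right) - 40 = 104 \left(- \frac{67}{3}\right) - 40 = - \frac{6968}{3} - 40 = - \frac{7088}{3}$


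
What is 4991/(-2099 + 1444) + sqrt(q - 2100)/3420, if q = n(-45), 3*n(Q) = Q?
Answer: -4991/655 + I*sqrt(235)/1140 ≈ -7.6199 + 0.013447*I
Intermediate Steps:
n(Q) = Q/3
q = -15 (q = (1/3)*(-45) = -15)
4991/(-2099 + 1444) + sqrt(q - 2100)/3420 = 4991/(-2099 + 1444) + sqrt(-15 - 2100)/3420 = 4991/(-655) + sqrt(-2115)*(1/3420) = 4991*(-1/655) + (3*I*sqrt(235))*(1/3420) = -4991/655 + I*sqrt(235)/1140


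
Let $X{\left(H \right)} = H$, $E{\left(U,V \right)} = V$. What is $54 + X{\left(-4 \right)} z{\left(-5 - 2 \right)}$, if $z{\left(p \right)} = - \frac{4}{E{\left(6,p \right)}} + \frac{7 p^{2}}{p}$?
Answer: $\frac{1734}{7} \approx 247.71$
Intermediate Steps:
$z{\left(p \right)} = - \frac{4}{p} + 7 p$ ($z{\left(p \right)} = - \frac{4}{p} + \frac{7 p^{2}}{p} = - \frac{4}{p} + 7 p$)
$54 + X{\left(-4 \right)} z{\left(-5 - 2 \right)} = 54 - 4 \left(- \frac{4}{-5 - 2} + 7 \left(-5 - 2\right)\right) = 54 - 4 \left(- \frac{4}{-7} + 7 \left(-7\right)\right) = 54 - 4 \left(\left(-4\right) \left(- \frac{1}{7}\right) - 49\right) = 54 - 4 \left(\frac{4}{7} - 49\right) = 54 - - \frac{1356}{7} = 54 + \frac{1356}{7} = \frac{1734}{7}$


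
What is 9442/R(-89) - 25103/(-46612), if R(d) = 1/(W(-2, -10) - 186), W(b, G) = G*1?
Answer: -86261633681/46612 ≈ -1.8506e+6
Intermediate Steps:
W(b, G) = G
R(d) = -1/196 (R(d) = 1/(-10 - 186) = 1/(-196) = -1/196)
9442/R(-89) - 25103/(-46612) = 9442/(-1/196) - 25103/(-46612) = 9442*(-196) - 25103*(-1/46612) = -1850632 + 25103/46612 = -86261633681/46612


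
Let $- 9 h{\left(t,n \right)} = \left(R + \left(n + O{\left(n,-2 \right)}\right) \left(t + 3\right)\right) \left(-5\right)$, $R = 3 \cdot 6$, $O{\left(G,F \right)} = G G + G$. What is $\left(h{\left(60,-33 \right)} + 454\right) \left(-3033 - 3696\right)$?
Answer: $-244054101$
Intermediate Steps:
$O{\left(G,F \right)} = G + G^{2}$ ($O{\left(G,F \right)} = G^{2} + G = G + G^{2}$)
$R = 18$
$h{\left(t,n \right)} = 10 + \frac{5 \left(3 + t\right) \left(n + n \left(1 + n\right)\right)}{9}$ ($h{\left(t,n \right)} = - \frac{\left(18 + \left(n + n \left(1 + n\right)\right) \left(t + 3\right)\right) \left(-5\right)}{9} = - \frac{\left(18 + \left(n + n \left(1 + n\right)\right) \left(3 + t\right)\right) \left(-5\right)}{9} = - \frac{\left(18 + \left(3 + t\right) \left(n + n \left(1 + n\right)\right)\right) \left(-5\right)}{9} = - \frac{-90 - 5 \left(3 + t\right) \left(n + n \left(1 + n\right)\right)}{9} = 10 + \frac{5 \left(3 + t\right) \left(n + n \left(1 + n\right)\right)}{9}$)
$\left(h{\left(60,-33 \right)} + 454\right) \left(-3033 - 3696\right) = \left(\left(10 + \frac{5 \left(-33\right)^{2}}{3} + \frac{10}{3} \left(-33\right) + \frac{5}{9} \cdot 60 \left(-33\right)^{2} + \frac{10}{9} \left(-33\right) 60\right) + 454\right) \left(-3033 - 3696\right) = \left(\left(10 + \frac{5}{3} \cdot 1089 - 110 + \frac{5}{9} \cdot 60 \cdot 1089 - 2200\right) + 454\right) \left(-6729\right) = \left(\left(10 + 1815 - 110 + 36300 - 2200\right) + 454\right) \left(-6729\right) = \left(35815 + 454\right) \left(-6729\right) = 36269 \left(-6729\right) = -244054101$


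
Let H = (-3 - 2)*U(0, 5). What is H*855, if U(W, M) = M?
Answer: -21375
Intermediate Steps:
H = -25 (H = (-3 - 2)*5 = -5*5 = -25)
H*855 = -25*855 = -21375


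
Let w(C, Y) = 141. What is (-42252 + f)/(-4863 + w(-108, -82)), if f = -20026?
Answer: 31139/2361 ≈ 13.189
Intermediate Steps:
(-42252 + f)/(-4863 + w(-108, -82)) = (-42252 - 20026)/(-4863 + 141) = -62278/(-4722) = -62278*(-1/4722) = 31139/2361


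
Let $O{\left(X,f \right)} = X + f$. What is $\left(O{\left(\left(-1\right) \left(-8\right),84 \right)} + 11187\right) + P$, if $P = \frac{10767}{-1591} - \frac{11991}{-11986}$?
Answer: $\frac{5810201729}{515398} \approx 11273.0$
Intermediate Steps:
$P = - \frac{2972313}{515398}$ ($P = 10767 \left(- \frac{1}{1591}\right) - - \frac{11991}{11986} = - \frac{291}{43} + \frac{11991}{11986} = - \frac{2972313}{515398} \approx -5.767$)
$\left(O{\left(\left(-1\right) \left(-8\right),84 \right)} + 11187\right) + P = \left(\left(\left(-1\right) \left(-8\right) + 84\right) + 11187\right) - \frac{2972313}{515398} = \left(\left(8 + 84\right) + 11187\right) - \frac{2972313}{515398} = \left(92 + 11187\right) - \frac{2972313}{515398} = 11279 - \frac{2972313}{515398} = \frac{5810201729}{515398}$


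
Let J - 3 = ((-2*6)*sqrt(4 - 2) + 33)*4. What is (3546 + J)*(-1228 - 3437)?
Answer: -17171865 + 223920*sqrt(2) ≈ -1.6855e+7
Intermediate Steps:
J = 135 - 48*sqrt(2) (J = 3 + ((-2*6)*sqrt(4 - 2) + 33)*4 = 3 + (-12*sqrt(2) + 33)*4 = 3 + (33 - 12*sqrt(2))*4 = 3 + (132 - 48*sqrt(2)) = 135 - 48*sqrt(2) ≈ 67.118)
(3546 + J)*(-1228 - 3437) = (3546 + (135 - 48*sqrt(2)))*(-1228 - 3437) = (3681 - 48*sqrt(2))*(-4665) = -17171865 + 223920*sqrt(2)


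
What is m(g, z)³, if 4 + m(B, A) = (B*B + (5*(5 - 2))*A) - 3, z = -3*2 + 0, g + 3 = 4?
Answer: -884736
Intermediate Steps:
g = 1 (g = -3 + 4 = 1)
z = -6 (z = -6 + 0 = -6)
m(B, A) = -7 + B² + 15*A (m(B, A) = -4 + ((B*B + (5*(5 - 2))*A) - 3) = -4 + ((B² + (5*3)*A) - 3) = -4 + ((B² + 15*A) - 3) = -4 + (-3 + B² + 15*A) = -7 + B² + 15*A)
m(g, z)³ = (-7 + 1² + 15*(-6))³ = (-7 + 1 - 90)³ = (-96)³ = -884736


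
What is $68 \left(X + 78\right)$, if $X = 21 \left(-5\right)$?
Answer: $-1836$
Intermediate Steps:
$X = -105$
$68 \left(X + 78\right) = 68 \left(-105 + 78\right) = 68 \left(-27\right) = -1836$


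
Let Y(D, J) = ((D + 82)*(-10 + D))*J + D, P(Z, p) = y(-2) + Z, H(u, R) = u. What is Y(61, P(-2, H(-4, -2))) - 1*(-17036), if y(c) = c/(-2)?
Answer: 9804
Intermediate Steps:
y(c) = -c/2 (y(c) = c*(-1/2) = -c/2)
P(Z, p) = 1 + Z (P(Z, p) = -1/2*(-2) + Z = 1 + Z)
Y(D, J) = D + J*(-10 + D)*(82 + D) (Y(D, J) = ((82 + D)*(-10 + D))*J + D = ((-10 + D)*(82 + D))*J + D = J*(-10 + D)*(82 + D) + D = D + J*(-10 + D)*(82 + D))
Y(61, P(-2, H(-4, -2))) - 1*(-17036) = (61 - 820*(1 - 2) + (1 - 2)*61**2 + 72*61*(1 - 2)) - 1*(-17036) = (61 - 820*(-1) - 1*3721 + 72*61*(-1)) + 17036 = (61 + 820 - 3721 - 4392) + 17036 = -7232 + 17036 = 9804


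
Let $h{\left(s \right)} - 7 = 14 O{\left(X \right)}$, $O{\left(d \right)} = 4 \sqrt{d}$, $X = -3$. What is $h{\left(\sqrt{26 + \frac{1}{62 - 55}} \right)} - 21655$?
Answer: $-21648 + 56 i \sqrt{3} \approx -21648.0 + 96.995 i$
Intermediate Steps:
$h{\left(s \right)} = 7 + 56 i \sqrt{3}$ ($h{\left(s \right)} = 7 + 14 \cdot 4 \sqrt{-3} = 7 + 14 \cdot 4 i \sqrt{3} = 7 + 56 i \sqrt{3}$)
$h{\left(\sqrt{26 + \frac{1}{62 - 55}} \right)} - 21655 = \left(7 + 56 i \sqrt{3}\right) - 21655 = -21648 + 56 i \sqrt{3}$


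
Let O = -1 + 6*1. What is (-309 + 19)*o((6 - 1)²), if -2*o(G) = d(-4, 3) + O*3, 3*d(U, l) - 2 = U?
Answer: 6235/3 ≈ 2078.3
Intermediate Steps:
d(U, l) = ⅔ + U/3
O = 5 (O = -1 + 6 = 5)
o(G) = -43/6 (o(G) = -((⅔ + (⅓)*(-4)) + 5*3)/2 = -((⅔ - 4/3) + 15)/2 = -(-⅔ + 15)/2 = -½*43/3 = -43/6)
(-309 + 19)*o((6 - 1)²) = (-309 + 19)*(-43/6) = -290*(-43/6) = 6235/3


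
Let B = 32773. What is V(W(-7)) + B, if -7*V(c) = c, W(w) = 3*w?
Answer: 32776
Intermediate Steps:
V(c) = -c/7
V(W(-7)) + B = -3*(-7)/7 + 32773 = -⅐*(-21) + 32773 = 3 + 32773 = 32776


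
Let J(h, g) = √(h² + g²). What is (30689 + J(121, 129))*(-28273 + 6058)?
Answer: -681756135 - 22215*√31282 ≈ -6.8568e+8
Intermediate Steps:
J(h, g) = √(g² + h²)
(30689 + J(121, 129))*(-28273 + 6058) = (30689 + √(129² + 121²))*(-28273 + 6058) = (30689 + √(16641 + 14641))*(-22215) = (30689 + √31282)*(-22215) = -681756135 - 22215*√31282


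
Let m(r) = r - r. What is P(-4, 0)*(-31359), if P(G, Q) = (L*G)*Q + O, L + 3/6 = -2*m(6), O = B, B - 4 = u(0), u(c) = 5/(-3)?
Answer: -73171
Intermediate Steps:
u(c) = -5/3 (u(c) = 5*(-⅓) = -5/3)
m(r) = 0
B = 7/3 (B = 4 - 5/3 = 7/3 ≈ 2.3333)
O = 7/3 ≈ 2.3333
L = -½ (L = -½ - 2*0 = -½ + 0 = -½ ≈ -0.50000)
P(G, Q) = 7/3 - G*Q/2 (P(G, Q) = (-G/2)*Q + 7/3 = -G*Q/2 + 7/3 = 7/3 - G*Q/2)
P(-4, 0)*(-31359) = (7/3 - ½*(-4)*0)*(-31359) = (7/3 + 0)*(-31359) = (7/3)*(-31359) = -73171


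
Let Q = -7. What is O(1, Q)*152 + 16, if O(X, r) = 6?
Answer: 928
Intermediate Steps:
O(1, Q)*152 + 16 = 6*152 + 16 = 912 + 16 = 928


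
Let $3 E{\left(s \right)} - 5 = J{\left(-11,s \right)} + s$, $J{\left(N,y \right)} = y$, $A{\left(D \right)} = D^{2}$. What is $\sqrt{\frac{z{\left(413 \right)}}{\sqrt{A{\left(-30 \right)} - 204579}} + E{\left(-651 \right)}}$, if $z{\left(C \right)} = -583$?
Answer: $\frac{\sqrt{-709442139 + 14091 i \sqrt{22631}}}{1281} \approx 0.031064 + 20.793 i$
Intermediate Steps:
$E{\left(s \right)} = \frac{5}{3} + \frac{2 s}{3}$ ($E{\left(s \right)} = \frac{5}{3} + \frac{s + s}{3} = \frac{5}{3} + \frac{2 s}{3}$)
$\sqrt{\frac{z{\left(413 \right)}}{\sqrt{A{\left(-30 \right)} - 204579}} + E{\left(-651 \right)}} = \sqrt{- \frac{583}{\sqrt{\left(-30\right)^{2} - 204579}} + \left(\frac{5}{3} + \frac{2}{3} \left(-651\right)\right)} = \sqrt{- \frac{583}{\sqrt{900 - 204579}} + \left(\frac{5}{3} - 434\right)} = \sqrt{- \frac{583}{\sqrt{-203679}} - \frac{1297}{3}} = \sqrt{- \frac{583}{3 i \sqrt{22631}} - \frac{1297}{3}} = \sqrt{- 583 \left(- \frac{i \sqrt{22631}}{67893}\right) - \frac{1297}{3}} = \sqrt{\frac{11 i \sqrt{22631}}{1281} - \frac{1297}{3}} = \sqrt{- \frac{1297}{3} + \frac{11 i \sqrt{22631}}{1281}}$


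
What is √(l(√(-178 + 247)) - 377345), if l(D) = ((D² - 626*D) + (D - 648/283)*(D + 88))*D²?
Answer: √(-30572083895 - 2985717354*√69)/283 ≈ 831.5*I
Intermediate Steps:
l(D) = D²*(D² - 626*D + (88 + D)*(-648/283 + D)) (l(D) = ((D² - 626*D) + (D - 648*1/283)*(88 + D))*D² = ((D² - 626*D) + (D - 648/283)*(88 + D))*D² = ((D² - 626*D) + (-648/283 + D)*(88 + D))*D² = ((D² - 626*D) + (88 + D)*(-648/283 + D))*D² = (D² - 626*D + (88 + D)*(-648/283 + D))*D² = D²*(D² - 626*D + (88 + D)*(-648/283 + D)))
√(l(√(-178 + 247)) - 377345) = √(2*(√(-178 + 247))²*(-28512 - 76451*√(-178 + 247) + 283*(√(-178 + 247))²)/283 - 377345) = √(2*(√69)²*(-28512 - 76451*√69 + 283*(√69)²)/283 - 377345) = √((2/283)*69*(-28512 - 76451*√69 + 283*69) - 377345) = √((2/283)*69*(-28512 - 76451*√69 + 19527) - 377345) = √((2/283)*69*(-8985 - 76451*√69) - 377345) = √((-1239930/283 - 10550238*√69/283) - 377345) = √(-108028565/283 - 10550238*√69/283)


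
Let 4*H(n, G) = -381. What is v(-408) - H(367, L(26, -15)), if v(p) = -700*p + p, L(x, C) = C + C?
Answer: 1141149/4 ≈ 2.8529e+5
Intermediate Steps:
L(x, C) = 2*C
v(p) = -699*p
H(n, G) = -381/4 (H(n, G) = (¼)*(-381) = -381/4)
v(-408) - H(367, L(26, -15)) = -699*(-408) - 1*(-381/4) = 285192 + 381/4 = 1141149/4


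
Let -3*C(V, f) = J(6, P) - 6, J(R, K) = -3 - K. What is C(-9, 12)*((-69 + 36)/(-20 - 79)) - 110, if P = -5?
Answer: -986/9 ≈ -109.56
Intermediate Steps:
C(V, f) = 4/3 (C(V, f) = -((-3 - 1*(-5)) - 6)/3 = -((-3 + 5) - 6)/3 = -(2 - 6)/3 = -1/3*(-4) = 4/3)
C(-9, 12)*((-69 + 36)/(-20 - 79)) - 110 = 4*((-69 + 36)/(-20 - 79))/3 - 110 = 4*(-33/(-99))/3 - 110 = 4*(-33*(-1/99))/3 - 110 = (4/3)*(1/3) - 110 = 4/9 - 110 = -986/9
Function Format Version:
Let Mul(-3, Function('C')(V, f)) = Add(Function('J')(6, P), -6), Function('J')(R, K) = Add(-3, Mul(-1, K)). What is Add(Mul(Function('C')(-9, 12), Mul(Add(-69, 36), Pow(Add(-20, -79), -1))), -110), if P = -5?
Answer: Rational(-986, 9) ≈ -109.56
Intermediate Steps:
Function('C')(V, f) = Rational(4, 3) (Function('C')(V, f) = Mul(Rational(-1, 3), Add(Add(-3, Mul(-1, -5)), -6)) = Mul(Rational(-1, 3), Add(Add(-3, 5), -6)) = Mul(Rational(-1, 3), Add(2, -6)) = Mul(Rational(-1, 3), -4) = Rational(4, 3))
Add(Mul(Function('C')(-9, 12), Mul(Add(-69, 36), Pow(Add(-20, -79), -1))), -110) = Add(Mul(Rational(4, 3), Mul(Add(-69, 36), Pow(Add(-20, -79), -1))), -110) = Add(Mul(Rational(4, 3), Mul(-33, Pow(-99, -1))), -110) = Add(Mul(Rational(4, 3), Mul(-33, Rational(-1, 99))), -110) = Add(Mul(Rational(4, 3), Rational(1, 3)), -110) = Add(Rational(4, 9), -110) = Rational(-986, 9)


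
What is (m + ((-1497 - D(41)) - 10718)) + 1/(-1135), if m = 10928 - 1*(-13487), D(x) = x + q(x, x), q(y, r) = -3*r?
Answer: 13940069/1135 ≈ 12282.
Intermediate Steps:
D(x) = -2*x (D(x) = x - 3*x = -2*x)
m = 24415 (m = 10928 + 13487 = 24415)
(m + ((-1497 - D(41)) - 10718)) + 1/(-1135) = (24415 + ((-1497 - (-2)*41) - 10718)) + 1/(-1135) = (24415 + ((-1497 - 1*(-82)) - 10718)) - 1/1135 = (24415 + ((-1497 + 82) - 10718)) - 1/1135 = (24415 + (-1415 - 10718)) - 1/1135 = (24415 - 12133) - 1/1135 = 12282 - 1/1135 = 13940069/1135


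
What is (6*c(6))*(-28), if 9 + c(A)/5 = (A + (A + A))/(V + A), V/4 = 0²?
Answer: 5040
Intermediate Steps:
V = 0 (V = 4*0² = 4*0 = 0)
c(A) = -30 (c(A) = -45 + 5*((A + (A + A))/(0 + A)) = -45 + 5*((A + 2*A)/A) = -45 + 5*((3*A)/A) = -45 + 5*3 = -45 + 15 = -30)
(6*c(6))*(-28) = (6*(-30))*(-28) = -180*(-28) = 5040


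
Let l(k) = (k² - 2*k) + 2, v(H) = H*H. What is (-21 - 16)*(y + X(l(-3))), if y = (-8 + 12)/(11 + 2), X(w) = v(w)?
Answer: -139157/13 ≈ -10704.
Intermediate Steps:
v(H) = H²
l(k) = 2 + k² - 2*k
X(w) = w²
y = 4/13 ≈ 0.30769
(-21 - 16)*(y + X(l(-3))) = (-21 - 16)*(4/13 + (2 + (-3)² - 2*(-3))²) = -37*(4/13 + (2 + 9 + 6)²) = -37*(4/13 + 17²) = -37*(4/13 + 289) = -37*3761/13 = -139157/13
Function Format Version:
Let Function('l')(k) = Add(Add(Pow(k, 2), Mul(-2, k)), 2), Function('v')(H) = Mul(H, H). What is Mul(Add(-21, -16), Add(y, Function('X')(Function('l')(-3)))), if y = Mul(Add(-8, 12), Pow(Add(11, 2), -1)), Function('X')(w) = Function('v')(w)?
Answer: Rational(-139157, 13) ≈ -10704.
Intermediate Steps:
Function('v')(H) = Pow(H, 2)
Function('l')(k) = Add(2, Pow(k, 2), Mul(-2, k))
Function('X')(w) = Pow(w, 2)
y = Rational(4, 13) (y = Mul(4, Pow(13, -1)) = Mul(4, Rational(1, 13)) = Rational(4, 13) ≈ 0.30769)
Mul(Add(-21, -16), Add(y, Function('X')(Function('l')(-3)))) = Mul(Add(-21, -16), Add(Rational(4, 13), Pow(Add(2, Pow(-3, 2), Mul(-2, -3)), 2))) = Mul(-37, Add(Rational(4, 13), Pow(Add(2, 9, 6), 2))) = Mul(-37, Add(Rational(4, 13), Pow(17, 2))) = Mul(-37, Add(Rational(4, 13), 289)) = Mul(-37, Rational(3761, 13)) = Rational(-139157, 13)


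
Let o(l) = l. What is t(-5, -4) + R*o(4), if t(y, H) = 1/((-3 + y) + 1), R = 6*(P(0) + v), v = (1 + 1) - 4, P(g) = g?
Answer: -337/7 ≈ -48.143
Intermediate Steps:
v = -2 (v = 2 - 4 = -2)
R = -12 (R = 6*(0 - 2) = 6*(-2) = -12)
t(y, H) = 1/(-2 + y)
t(-5, -4) + R*o(4) = 1/(-2 - 5) - 12*4 = 1/(-7) - 48 = -1/7 - 48 = -337/7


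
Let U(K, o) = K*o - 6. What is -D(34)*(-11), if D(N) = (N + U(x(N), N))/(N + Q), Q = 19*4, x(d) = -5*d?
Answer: -2876/5 ≈ -575.20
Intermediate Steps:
Q = 76
U(K, o) = -6 + K*o
D(N) = (-6 + N - 5*N²)/(76 + N) (D(N) = (N + (-6 + (-5*N)*N))/(N + 76) = (N + (-6 - 5*N²))/(76 + N) = (-6 + N - 5*N²)/(76 + N))
-D(34)*(-11) = -(-6 + 34 - 5*34²)/(76 + 34)*(-11) = -(-6 + 34 - 5*1156)/110*(-11) = -(-6 + 34 - 5780)/110*(-11) = -(-5752)/110*(-11) = -1*(-2876/55)*(-11) = (2876/55)*(-11) = -2876/5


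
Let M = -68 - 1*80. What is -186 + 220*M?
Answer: -32746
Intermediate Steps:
M = -148 (M = -68 - 80 = -148)
-186 + 220*M = -186 + 220*(-148) = -186 - 32560 = -32746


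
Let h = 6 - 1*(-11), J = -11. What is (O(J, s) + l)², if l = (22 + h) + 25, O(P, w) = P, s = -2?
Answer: 2809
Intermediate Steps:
h = 17 (h = 6 + 11 = 17)
l = 64 (l = (22 + 17) + 25 = 39 + 25 = 64)
(O(J, s) + l)² = (-11 + 64)² = 53² = 2809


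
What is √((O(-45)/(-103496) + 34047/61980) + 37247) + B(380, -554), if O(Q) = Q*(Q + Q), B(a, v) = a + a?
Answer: 760 + √166304903910003067985/66819605 ≈ 953.00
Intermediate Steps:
B(a, v) = 2*a
O(Q) = 2*Q² (O(Q) = Q*(2*Q) = 2*Q²)
√((O(-45)/(-103496) + 34047/61980) + 37247) + B(380, -554) = √(((2*(-45)²)/(-103496) + 34047/61980) + 37247) + 2*380 = √(((2*2025)*(-1/103496) + 34047*(1/61980)) + 37247) + 760 = √((4050*(-1/103496) + 11349/20660) + 37247) + 760 = √((-2025/51748 + 11349/20660) + 37247) + 760 = √(34090722/66819605 + 37247) + 760 = √(2488863918157/66819605) + 760 = √166304903910003067985/66819605 + 760 = 760 + √166304903910003067985/66819605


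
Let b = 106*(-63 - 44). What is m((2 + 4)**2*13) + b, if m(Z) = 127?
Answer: -11215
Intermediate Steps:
b = -11342 (b = 106*(-107) = -11342)
m((2 + 4)**2*13) + b = 127 - 11342 = -11215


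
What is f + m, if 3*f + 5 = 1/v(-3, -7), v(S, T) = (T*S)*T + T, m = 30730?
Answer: 4732163/154 ≈ 30728.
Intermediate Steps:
v(S, T) = T + S*T² (v(S, T) = (S*T)*T + T = S*T² + T = T + S*T²)
f = -257/154 (f = -5/3 + 1/(3*((-7*(1 - 3*(-7))))) = -5/3 + 1/(3*((-7*(1 + 21)))) = -5/3 + 1/(3*((-7*22))) = -5/3 + (⅓)/(-154) = -5/3 + (⅓)*(-1/154) = -5/3 - 1/462 = -257/154 ≈ -1.6688)
f + m = -257/154 + 30730 = 4732163/154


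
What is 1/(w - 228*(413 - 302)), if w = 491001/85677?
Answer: -28559/722607505 ≈ -3.9522e-5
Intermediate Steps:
w = 163667/28559 (w = 491001*(1/85677) = 163667/28559 ≈ 5.7308)
1/(w - 228*(413 - 302)) = 1/(163667/28559 - 228*(413 - 302)) = 1/(163667/28559 - 228*111) = 1/(163667/28559 - 25308) = 1/(-722607505/28559) = -28559/722607505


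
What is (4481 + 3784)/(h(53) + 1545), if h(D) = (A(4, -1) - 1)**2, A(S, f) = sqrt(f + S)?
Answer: 12802485/2399389 + 16530*sqrt(3)/2399389 ≈ 5.3477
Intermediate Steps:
A(S, f) = sqrt(S + f)
h(D) = (-1 + sqrt(3))**2 (h(D) = (sqrt(4 - 1) - 1)**2 = (sqrt(3) - 1)**2 = (-1 + sqrt(3))**2)
(4481 + 3784)/(h(53) + 1545) = (4481 + 3784)/((1 - sqrt(3))**2 + 1545) = 8265/(1545 + (1 - sqrt(3))**2)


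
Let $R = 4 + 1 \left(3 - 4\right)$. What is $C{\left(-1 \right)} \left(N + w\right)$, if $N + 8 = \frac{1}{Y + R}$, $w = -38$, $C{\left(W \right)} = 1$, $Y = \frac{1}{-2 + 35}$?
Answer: $- \frac{4567}{100} \approx -45.67$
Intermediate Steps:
$Y = \frac{1}{33} \approx 0.030303$
$R = 3$ ($R = 4 + 1 \left(3 - 4\right) = 4 + 1 \left(-1\right) = 4 - 1 = 3$)
$N = - \frac{767}{100}$ ($N = -8 + \frac{1}{\frac{1}{33} + 3} = -8 + \frac{1}{\frac{100}{33}} = -8 + \frac{33}{100} = - \frac{767}{100} \approx -7.67$)
$C{\left(-1 \right)} \left(N + w\right) = 1 \left(- \frac{767}{100} - 38\right) = 1 \left(- \frac{4567}{100}\right) = - \frac{4567}{100}$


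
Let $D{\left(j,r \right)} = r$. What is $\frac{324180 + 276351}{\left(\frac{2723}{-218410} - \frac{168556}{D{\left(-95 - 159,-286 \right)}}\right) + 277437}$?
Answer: $\frac{18756162526530}{8683493937901} \approx 2.16$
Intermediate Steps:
$\frac{324180 + 276351}{\left(\frac{2723}{-218410} - \frac{168556}{D{\left(-95 - 159,-286 \right)}}\right) + 277437} = \frac{324180 + 276351}{\left(\frac{2723}{-218410} - \frac{168556}{-286}\right) + 277437} = \frac{600531}{\left(2723 \left(- \frac{1}{218410}\right) - - \frac{84278}{143}\right) + 277437} = \frac{600531}{\left(- \frac{2723}{218410} + \frac{84278}{143}\right) + 277437} = \frac{600531}{\frac{18406768591}{31232630} + 277437} = \frac{600531}{\frac{8683493937901}{31232630}} = 600531 \cdot \frac{31232630}{8683493937901} = \frac{18756162526530}{8683493937901}$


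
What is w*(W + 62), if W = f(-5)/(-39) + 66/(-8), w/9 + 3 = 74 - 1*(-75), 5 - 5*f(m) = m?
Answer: 1834563/26 ≈ 70560.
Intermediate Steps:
f(m) = 1 - m/5
w = 1314 (w = -27 + 9*(74 - 1*(-75)) = -27 + 9*(74 + 75) = -27 + 9*149 = -27 + 1341 = 1314)
W = -1295/156 (W = (1 - ⅕*(-5))/(-39) + 66/(-8) = (1 + 1)*(-1/39) + 66*(-⅛) = 2*(-1/39) - 33/4 = -2/39 - 33/4 = -1295/156 ≈ -8.3013)
w*(W + 62) = 1314*(-1295/156 + 62) = 1314*(8377/156) = 1834563/26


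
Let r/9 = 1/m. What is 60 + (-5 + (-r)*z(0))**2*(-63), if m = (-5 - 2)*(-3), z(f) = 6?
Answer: -24861/7 ≈ -3551.6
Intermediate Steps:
m = 21 (m = -7*(-3) = 21)
r = 3/7 (r = 9/21 = 9*(1/21) = 3/7 ≈ 0.42857)
60 + (-5 + (-r)*z(0))**2*(-63) = 60 + (-5 - 1*3/7*6)**2*(-63) = 60 + (-5 - 3/7*6)**2*(-63) = 60 + (-5 - 18/7)**2*(-63) = 60 + (-53/7)**2*(-63) = 60 + (2809/49)*(-63) = 60 - 25281/7 = -24861/7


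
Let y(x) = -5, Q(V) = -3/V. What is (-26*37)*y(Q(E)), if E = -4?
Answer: 4810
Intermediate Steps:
(-26*37)*y(Q(E)) = -26*37*(-5) = -962*(-5) = 4810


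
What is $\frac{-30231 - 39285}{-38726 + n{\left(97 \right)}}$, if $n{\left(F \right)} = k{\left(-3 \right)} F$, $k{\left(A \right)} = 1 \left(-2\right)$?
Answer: $\frac{17379}{9730} \approx 1.7861$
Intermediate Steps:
$k{\left(A \right)} = -2$
$n{\left(F \right)} = - 2 F$
$\frac{-30231 - 39285}{-38726 + n{\left(97 \right)}} = \frac{-30231 - 39285}{-38726 - 194} = - \frac{69516}{-38726 - 194} = - \frac{69516}{-38920} = \left(-69516\right) \left(- \frac{1}{38920}\right) = \frac{17379}{9730}$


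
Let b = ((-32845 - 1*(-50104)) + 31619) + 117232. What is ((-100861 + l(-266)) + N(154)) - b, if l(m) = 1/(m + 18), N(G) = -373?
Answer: -66301313/248 ≈ -2.6734e+5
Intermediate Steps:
l(m) = 1/(18 + m)
b = 166110 (b = ((-32845 + 50104) + 31619) + 117232 = (17259 + 31619) + 117232 = 48878 + 117232 = 166110)
((-100861 + l(-266)) + N(154)) - b = ((-100861 + 1/(18 - 266)) - 373) - 1*166110 = ((-100861 + 1/(-248)) - 373) - 166110 = ((-100861 - 1/248) - 373) - 166110 = (-25013529/248 - 373) - 166110 = -25106033/248 - 166110 = -66301313/248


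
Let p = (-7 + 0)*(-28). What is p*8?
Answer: 1568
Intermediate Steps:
p = 196 (p = -7*(-28) = 196)
p*8 = 196*8 = 1568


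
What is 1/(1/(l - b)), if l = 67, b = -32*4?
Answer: 195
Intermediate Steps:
b = -128
1/(1/(l - b)) = 1/(1/(67 - 1*(-128))) = 1/(1/(67 + 128)) = 1/(1/195) = 195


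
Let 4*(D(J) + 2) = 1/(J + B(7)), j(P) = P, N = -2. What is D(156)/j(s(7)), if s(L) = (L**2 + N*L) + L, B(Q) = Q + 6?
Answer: -193/4056 ≈ -0.047584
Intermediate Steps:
B(Q) = 6 + Q
s(L) = L**2 - L (s(L) = (L**2 - 2*L) + L = L**2 - L)
D(J) = -2 + 1/(4*(13 + J)) (D(J) = -2 + 1/(4*(J + (6 + 7))) = -2 + 1/(4*(J + 13)) = -2 + 1/(4*(13 + J)))
D(156)/j(s(7)) = ((-103 - 8*156)/(4*(13 + 156)))/((7*(-1 + 7))) = ((1/4)*(-103 - 1248)/169)/((7*6)) = ((1/4)*(1/169)*(-1351))/42 = -1351/676*1/42 = -193/4056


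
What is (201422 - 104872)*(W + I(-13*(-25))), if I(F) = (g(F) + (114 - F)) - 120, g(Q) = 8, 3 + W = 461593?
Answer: 44535328850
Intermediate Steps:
W = 461590 (W = -3 + 461593 = 461590)
I(F) = 2 - F (I(F) = (8 + (114 - F)) - 120 = (122 - F) - 120 = 2 - F)
(201422 - 104872)*(W + I(-13*(-25))) = (201422 - 104872)*(461590 + (2 - (-13)*(-25))) = 96550*(461590 + (2 - 1*325)) = 96550*(461590 + (2 - 325)) = 96550*(461590 - 323) = 96550*461267 = 44535328850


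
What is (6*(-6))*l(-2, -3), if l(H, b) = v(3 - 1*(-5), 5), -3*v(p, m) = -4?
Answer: -48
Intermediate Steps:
v(p, m) = 4/3 (v(p, m) = -⅓*(-4) = 4/3)
l(H, b) = 4/3
(6*(-6))*l(-2, -3) = (6*(-6))*(4/3) = -36*4/3 = -48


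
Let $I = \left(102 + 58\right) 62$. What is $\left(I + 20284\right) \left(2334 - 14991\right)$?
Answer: $-382292028$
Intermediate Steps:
$I = 9920$ ($I = 160 \cdot 62 = 9920$)
$\left(I + 20284\right) \left(2334 - 14991\right) = \left(9920 + 20284\right) \left(2334 - 14991\right) = 30204 \left(-12657\right) = -382292028$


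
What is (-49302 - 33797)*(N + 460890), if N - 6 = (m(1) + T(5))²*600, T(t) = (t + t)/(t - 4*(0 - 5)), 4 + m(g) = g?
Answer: -38637046248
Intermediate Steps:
m(g) = -4 + g
T(t) = 2*t/(20 + t) (T(t) = (2*t)/(t - 4*(-5)) = (2*t)/(t + 20) = (2*t)/(20 + t) = 2*t/(20 + t))
N = 4062 (N = 6 + ((-4 + 1) + 2*5/(20 + 5))²*600 = 6 + (-3 + 2*5/25)²*600 = 6 + (-3 + 2*5*(1/25))²*600 = 6 + (-3 + ⅖)²*600 = 6 + (-13/5)²*600 = 6 + (169/25)*600 = 6 + 4056 = 4062)
(-49302 - 33797)*(N + 460890) = (-49302 - 33797)*(4062 + 460890) = -83099*464952 = -38637046248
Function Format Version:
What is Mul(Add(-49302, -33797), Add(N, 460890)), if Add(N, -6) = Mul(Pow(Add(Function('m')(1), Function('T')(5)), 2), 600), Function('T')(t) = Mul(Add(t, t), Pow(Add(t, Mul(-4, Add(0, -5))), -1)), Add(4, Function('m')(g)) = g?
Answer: -38637046248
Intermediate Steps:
Function('m')(g) = Add(-4, g)
Function('T')(t) = Mul(2, t, Pow(Add(20, t), -1)) (Function('T')(t) = Mul(Mul(2, t), Pow(Add(t, Mul(-4, -5)), -1)) = Mul(Mul(2, t), Pow(Add(t, 20), -1)) = Mul(Mul(2, t), Pow(Add(20, t), -1)) = Mul(2, t, Pow(Add(20, t), -1)))
N = 4062 (N = Add(6, Mul(Pow(Add(Add(-4, 1), Mul(2, 5, Pow(Add(20, 5), -1))), 2), 600)) = Add(6, Mul(Pow(Add(-3, Mul(2, 5, Pow(25, -1))), 2), 600)) = Add(6, Mul(Pow(Add(-3, Mul(2, 5, Rational(1, 25))), 2), 600)) = Add(6, Mul(Pow(Add(-3, Rational(2, 5)), 2), 600)) = Add(6, Mul(Pow(Rational(-13, 5), 2), 600)) = Add(6, Mul(Rational(169, 25), 600)) = Add(6, 4056) = 4062)
Mul(Add(-49302, -33797), Add(N, 460890)) = Mul(Add(-49302, -33797), Add(4062, 460890)) = Mul(-83099, 464952) = -38637046248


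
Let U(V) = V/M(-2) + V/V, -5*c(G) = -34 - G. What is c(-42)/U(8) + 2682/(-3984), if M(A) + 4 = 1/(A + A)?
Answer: 56779/49800 ≈ 1.1401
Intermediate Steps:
M(A) = -4 + 1/(2*A) (M(A) = -4 + 1/(A + A) = -4 + 1/(2*A))
c(G) = 34/5 + G/5 (c(G) = -(-34 - G)/5 = 34/5 + G/5)
U(V) = 1 - 4*V/17 (U(V) = V/(-4 + (½)/(-2)) + V/V = V/(-4 + (½)*(-½)) + 1 = V/(-4 - ¼) + 1 = V/(-17/4) + 1 = V*(-4/17) + 1 = -4*V/17 + 1 = 1 - 4*V/17)
c(-42)/U(8) + 2682/(-3984) = (34/5 + (⅕)*(-42))/(1 - 4/17*8) + 2682/(-3984) = (34/5 - 42/5)/(1 - 32/17) + 2682*(-1/3984) = -8/(5*(-15/17)) - 447/664 = -8/5*(-17/15) - 447/664 = 136/75 - 447/664 = 56779/49800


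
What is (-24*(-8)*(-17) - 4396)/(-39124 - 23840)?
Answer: 1915/15741 ≈ 0.12166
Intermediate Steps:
(-24*(-8)*(-17) - 4396)/(-39124 - 23840) = (192*(-17) - 4396)/(-62964) = (-3264 - 4396)*(-1/62964) = -7660*(-1/62964) = 1915/15741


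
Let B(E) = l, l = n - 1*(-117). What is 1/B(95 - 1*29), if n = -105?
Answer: 1/12 ≈ 0.083333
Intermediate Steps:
l = 12 (l = -105 - 1*(-117) = -105 + 117 = 12)
B(E) = 12
1/B(95 - 1*29) = 1/12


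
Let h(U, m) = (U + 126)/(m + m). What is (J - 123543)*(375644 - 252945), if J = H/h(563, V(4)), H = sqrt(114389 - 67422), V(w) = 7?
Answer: -15158602557 + 1717786*sqrt(46967)/689 ≈ -1.5158e+10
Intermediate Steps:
h(U, m) = (126 + U)/(2*m) (h(U, m) = (126 + U)/((2*m)) = (126 + U)*(1/(2*m)) = (126 + U)/(2*m))
H = sqrt(46967) ≈ 216.72
J = 14*sqrt(46967)/689 (J = sqrt(46967)/(((1/2)*(126 + 563)/7)) = sqrt(46967)/(((1/2)*(1/7)*689)) = sqrt(46967)/(689/14) = sqrt(46967)*(14/689) = 14*sqrt(46967)/689 ≈ 4.4036)
(J - 123543)*(375644 - 252945) = (14*sqrt(46967)/689 - 123543)*(375644 - 252945) = (-123543 + 14*sqrt(46967)/689)*122699 = -15158602557 + 1717786*sqrt(46967)/689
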